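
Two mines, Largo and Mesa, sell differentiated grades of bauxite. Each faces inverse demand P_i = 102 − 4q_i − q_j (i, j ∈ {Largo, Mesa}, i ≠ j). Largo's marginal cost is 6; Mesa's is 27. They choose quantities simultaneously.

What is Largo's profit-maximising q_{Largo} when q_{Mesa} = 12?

Mine Largo's profit: π = q_{Largo}(102 − 4q_{Largo} − q_{Mesa}) − 6q_{Largo}.
∂π/∂q_{Largo} = 96 − 8q_{Largo} − q_{Mesa} = 0 ⇒ q_{Largo} = 12 − 0.125q_{Mesa}.
At q_{Mesa} = 12: q_{Largo} = 12 − 0.125·12 = 10.5.

10.5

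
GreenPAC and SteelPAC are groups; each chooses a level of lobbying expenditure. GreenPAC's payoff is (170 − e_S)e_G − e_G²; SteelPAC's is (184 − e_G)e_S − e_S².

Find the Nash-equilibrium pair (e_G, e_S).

52, 66

Expanding GreenPAC's payoff: 170e_G − e_Se_G − e_G².
∂π/∂e_G = 170 − e_S − 2e_G = 0, so e_G = 85 − 0.5e_S.
Likewise for SteelPAC: e_S = 92 − 0.5e_G.
Plugging e_S into GreenPAC's best response: e_G = 85 − 0.5(92 − 0.5e_G) ⇒ 0.75e_G = 39, so e_G = 52.
Then e_S = 92 − 0.5·52 = 66.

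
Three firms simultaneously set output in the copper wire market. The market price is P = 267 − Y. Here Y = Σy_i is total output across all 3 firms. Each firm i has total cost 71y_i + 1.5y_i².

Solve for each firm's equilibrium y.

28

A representative firm's profit is π_i = y_i(267 − Y) − 71y_i − 1.5y_i², with Y = y_i + Σ_{j≠i} y_j.
First-order condition: 196 − 5y_i − Σ_{j≠i} y_j = 0.
In a symmetric equilibrium every firm chooses the same y, so Σ_{j≠i} y_j = 2y. The condition becomes 196 − 7y = 0, giving y = 196/7 = 28.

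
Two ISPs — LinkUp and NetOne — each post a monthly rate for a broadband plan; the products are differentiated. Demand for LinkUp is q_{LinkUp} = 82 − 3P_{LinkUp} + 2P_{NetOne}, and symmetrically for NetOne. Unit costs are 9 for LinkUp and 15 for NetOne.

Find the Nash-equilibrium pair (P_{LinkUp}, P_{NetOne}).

LinkUp's profit: π = (P_{LinkUp} − 9)(82 − 3P_{LinkUp} + 2P_{NetOne}).
∂π/∂P_{LinkUp} = 109 − 6P_{LinkUp} + 2P_{NetOne} = 0 ⇒ P_{LinkUp} = 109/6 + (1/3)P_{NetOne}.
Similarly P_{NetOne} = 127/6 + (1/3)P_{LinkUp}.
Solving the two reaction functions simultaneously: (1 − (1/3)(1/3))P_{LinkUp} = 109/6 + (1/3)·(127/6), so (8/9)P_{LinkUp} = 227/9 and P_{LinkUp} = 28.375.
Then P_{NetOne} = 127/6 + (1/3)·28.375 = 30.625.

28.375, 30.625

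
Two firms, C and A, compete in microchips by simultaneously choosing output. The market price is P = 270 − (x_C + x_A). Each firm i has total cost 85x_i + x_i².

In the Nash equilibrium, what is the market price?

Firm C's profit: π = x_C(270 − (x_C + x_A)) − 85x_C − x_C².
∂π/∂x_C = 185 − 4x_C − x_A = 0, so x_C = 46.25 − 0.25x_A.
The game is symmetric, so in equilibrium x_A = x_C: the reaction function gives 1.25x_C = 46.25, hence x_C = 37.
Equilibrium price: P = 270 − 74 = 196.

196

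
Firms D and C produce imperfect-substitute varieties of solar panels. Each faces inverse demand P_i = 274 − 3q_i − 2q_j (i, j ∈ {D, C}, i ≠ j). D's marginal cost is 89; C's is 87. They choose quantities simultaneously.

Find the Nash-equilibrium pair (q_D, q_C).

23, 23.5

Firm D's profit: π = q_D(274 − 3q_D − 2q_C) − 89q_D.
∂π/∂q_D = 185 − 6q_D − 2q_C = 0 ⇒ q_D = 185/6 − (1/3)q_C.
Similarly q_C = 187/6 − (1/3)q_D.
Substituting the second reaction function into the first: q_D = 185/6 − (1/3)(187/6 − (1/3)q_D), which gives (8/9)q_D = 184/9 ⇒ q_D = 23.
Then q_C = 187/6 − (1/3)·23 = 23.5.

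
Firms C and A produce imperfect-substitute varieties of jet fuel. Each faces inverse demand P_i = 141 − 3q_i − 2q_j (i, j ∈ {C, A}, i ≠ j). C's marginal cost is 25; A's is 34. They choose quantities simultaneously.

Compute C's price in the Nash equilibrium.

70.1875

Firm C's profit: π = q_C(141 − 3q_C − 2q_A) − 25q_C.
∂π/∂q_C = 116 − 6q_C − 2q_A = 0 ⇒ q_C = 58/3 − (1/3)q_A.
Similarly q_A = 107/6 − (1/3)q_C.
Plugging q_A into C's best response: q_C = 58/3 − (1/3)(107/6 − (1/3)q_C) ⇒ (8/9)q_C = 241/18, so q_C = 15.0625.
Then q_A = 107/6 − (1/3)·15.0625 = 12.8125.
P_C = 141 − 3·15.0625 − 2·12.8125 = 70.1875.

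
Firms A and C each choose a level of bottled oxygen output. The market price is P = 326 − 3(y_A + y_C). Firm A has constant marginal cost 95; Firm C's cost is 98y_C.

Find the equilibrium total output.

Firm A's profit: π = y_A(326 − 3(y_A + y_C)) − 95y_A.
∂π/∂y_A = 231 − 6y_A − 3y_C = 0, so y_A = 38.5 − 0.5y_C.
By the same steps for C: y_C = 38 − 0.5y_A.
Solving the two reaction functions simultaneously: (1 − (−0.5)(−0.5))y_A = 38.5 − 0.5·38, so 0.75y_A = 19.5 and y_A = 26.
Then y_C = 38 − 0.5·26 = 25.
Total output: 26 + 25 = 51.

51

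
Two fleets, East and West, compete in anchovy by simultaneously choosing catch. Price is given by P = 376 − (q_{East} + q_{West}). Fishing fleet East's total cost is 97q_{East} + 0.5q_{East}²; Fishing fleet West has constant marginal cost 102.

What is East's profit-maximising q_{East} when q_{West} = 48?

77

Fishing fleet East's profit: π = q_{East}(376 − (q_{East} + q_{West})) − 97q_{East} − 0.5q_{East}².
∂π/∂q_{East} = 279 − 3q_{East} − q_{West} = 0, so q_{East} = 93 − (1/3)q_{West}.
At q_{West} = 48: q_{East} = 93 − (1/3)·48 = 77.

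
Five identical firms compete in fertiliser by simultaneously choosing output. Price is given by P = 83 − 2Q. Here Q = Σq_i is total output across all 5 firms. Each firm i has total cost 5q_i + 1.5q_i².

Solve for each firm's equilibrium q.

A representative firm's profit is π_i = q_i(83 − 2Q) − 5q_i − 1.5q_i², with Q = q_i + Σ_{j≠i} q_j.
First-order condition: 78 − 7q_i − 2Σ_{j≠i} q_j = 0.
Imposing symmetry (q_j = q for all j) turns Σ_{j≠i} q_j into 4q, so 78 = 15q and q = 5.2.

5.2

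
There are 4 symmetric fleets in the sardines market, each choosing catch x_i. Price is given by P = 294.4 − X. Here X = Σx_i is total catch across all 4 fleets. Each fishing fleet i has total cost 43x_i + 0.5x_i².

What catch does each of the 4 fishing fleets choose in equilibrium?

41.9

A representative fishing fleet's profit is π_i = x_i(294.4 − X) − 43x_i − 0.5x_i², with X = x_i + Σ_{j≠i} x_j.
First-order condition: 251.4 − 3x_i − Σ_{j≠i} x_j = 0.
With identical fishing fleets, set every x_j = x: then 251.4 − 3x − 3x = 0, i.e. x = 251.4/6 = 41.9.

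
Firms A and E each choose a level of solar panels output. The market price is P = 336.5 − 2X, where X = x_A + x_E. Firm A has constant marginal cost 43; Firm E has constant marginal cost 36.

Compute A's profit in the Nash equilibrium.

4560.125

Firm A's profit: π = x_A(336.5 − 2(x_A + x_E)) − 43x_A.
∂π/∂x_A = 293.5 − 4x_A − 2x_E = 0, so x_A = 73.375 − 0.5x_E.
By the same steps for E: x_E = 75.125 − 0.5x_A.
Plugging x_E into A's best response: x_A = 73.375 − 0.5(75.125 − 0.5x_A) ⇒ 0.75x_A = 35.8125, so x_A = 47.75.
Then x_E = 75.125 − 0.5·47.75 = 51.25.
Price P = 336.5 − 2·99 = 138.5.
A's profit: (138.5 − 43)·47.75 = 4560.125.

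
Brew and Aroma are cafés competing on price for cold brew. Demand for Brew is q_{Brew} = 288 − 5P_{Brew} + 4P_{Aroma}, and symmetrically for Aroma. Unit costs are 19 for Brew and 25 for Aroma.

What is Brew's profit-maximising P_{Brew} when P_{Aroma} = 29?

49.9

Brew's profit: π = (P_{Brew} − 19)(288 − 5P_{Brew} + 4P_{Aroma}).
∂π/∂P_{Brew} = 383 − 10P_{Brew} + 4P_{Aroma} = 0 ⇒ P_{Brew} = 38.3 + 0.4P_{Aroma}.
At P_{Aroma} = 29: P_{Brew} = 38.3 + 0.4·29 = 49.9.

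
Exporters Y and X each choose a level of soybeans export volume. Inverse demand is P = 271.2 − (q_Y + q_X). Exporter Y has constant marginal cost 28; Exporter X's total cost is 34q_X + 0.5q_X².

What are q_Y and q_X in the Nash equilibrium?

Exporter Y's profit: π = q_Y(271.2 − (q_Y + q_X)) − 28q_Y.
∂π/∂q_Y = 243.2 − 2q_Y − q_X = 0, so q_Y = 121.6 − 0.5q_X.
For X: ∂π/∂q_X = 237.2 − 3q_X − q_Y = 0 ⇒ q_X = 1186/15 − (1/3)q_Y.
Substituting the second reaction function into the first: q_Y = 121.6 − 0.5(1186/15 − (1/3)q_Y), which gives (5/6)q_Y = 1231/15 ⇒ q_Y = 98.48.
Then q_X = 1186/15 − (1/3)·98.48 = 46.24.

98.48, 46.24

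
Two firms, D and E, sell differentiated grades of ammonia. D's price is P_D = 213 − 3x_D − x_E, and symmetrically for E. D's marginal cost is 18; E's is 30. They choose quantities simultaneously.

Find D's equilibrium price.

102.6

Firm D's profit: π = x_D(213 − 3x_D − x_E) − 18x_D.
∂π/∂x_D = 195 − 6x_D − x_E = 0 ⇒ x_D = 32.5 − (1/6)x_E.
Similarly x_E = 30.5 − (1/6)x_D.
Solving the two reaction functions simultaneously: (1 − (−1/6)(−1/6))x_D = 32.5 − (1/6)·30.5, so (35/36)x_D = 329/12 and x_D = 28.2.
Then x_E = 30.5 − (1/6)·28.2 = 25.8.
P_D = 213 − 3·28.2 − 25.8 = 102.6.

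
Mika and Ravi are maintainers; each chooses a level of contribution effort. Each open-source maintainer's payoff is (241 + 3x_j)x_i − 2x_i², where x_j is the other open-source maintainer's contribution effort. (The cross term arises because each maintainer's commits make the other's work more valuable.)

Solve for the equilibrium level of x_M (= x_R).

241

Mika's payoff is (241 + 3x_R)x_M − 2x_M².
∂π/∂x_M = 241 + 3x_R − 4x_M = 0, so x_M = 60.25 + 0.75x_R.
Setting x_M = x_R in the reaction function: x_M = 60.25 + 0.75x_M, so x_M = 60.25 / 0.25 = 241.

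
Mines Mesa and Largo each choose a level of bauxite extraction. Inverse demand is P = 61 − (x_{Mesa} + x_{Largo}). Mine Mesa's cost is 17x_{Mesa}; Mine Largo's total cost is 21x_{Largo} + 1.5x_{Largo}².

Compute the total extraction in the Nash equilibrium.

24

Mine Mesa's profit: π = x_{Mesa}(61 − (x_{Mesa} + x_{Largo})) − 17x_{Mesa}.
∂π/∂x_{Mesa} = 44 − 2x_{Mesa} − x_{Largo} = 0, so x_{Mesa} = 22 − 0.5x_{Largo}.
For Largo: ∂π/∂x_{Largo} = 40 − 5x_{Largo} − x_{Mesa} = 0 ⇒ x_{Largo} = 8 − 0.2x_{Mesa}.
Solving the two reaction functions simultaneously: (1 − (−0.5)(−0.2))x_{Mesa} = 22 − 0.5·8, so 0.9x_{Mesa} = 18 and x_{Mesa} = 20.
Then x_{Largo} = 8 − 0.2·20 = 4.
Total extraction: 20 + 4 = 24.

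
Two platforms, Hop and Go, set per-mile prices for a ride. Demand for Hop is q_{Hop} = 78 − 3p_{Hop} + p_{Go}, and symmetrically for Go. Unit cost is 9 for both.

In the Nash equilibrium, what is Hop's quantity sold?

36

Hop's profit: π = (p_{Hop} − 9)(78 − 3p_{Hop} + p_{Go}).
∂π/∂p_{Hop} = 105 − 6p_{Hop} + p_{Go} = 0 ⇒ p_{Hop} = 17.5 + (1/6)p_{Go}.
Setting p_{Hop} = p_{Go} in the reaction function: p_{Hop} = 17.5 + (1/6)p_{Hop}, so p_{Hop} = 17.5 / (5/6) = 21.
q_{Hop} = 78 − 3·21 + 21 = 36.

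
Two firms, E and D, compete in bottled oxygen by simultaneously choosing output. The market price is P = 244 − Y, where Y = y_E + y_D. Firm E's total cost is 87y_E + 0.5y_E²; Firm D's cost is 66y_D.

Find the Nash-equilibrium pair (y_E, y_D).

27.2, 75.4

Firm E's profit: π = y_E(244 − (y_E + y_D)) − 87y_E − 0.5y_E².
∂π/∂y_E = 157 − 3y_E − y_D = 0, so y_E = 157/3 − (1/3)y_D.
For D: ∂π/∂y_D = 178 − 2y_D − y_E = 0 ⇒ y_D = 89 − 0.5y_E.
Solving the two reaction functions simultaneously: (1 − (−1/3)(−0.5))y_E = 157/3 − (1/3)·89, so (5/6)y_E = 68/3 and y_E = 27.2.
Then y_D = 89 − 0.5·27.2 = 75.4.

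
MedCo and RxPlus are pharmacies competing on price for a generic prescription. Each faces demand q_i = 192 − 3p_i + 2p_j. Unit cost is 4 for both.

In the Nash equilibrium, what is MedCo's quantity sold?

141

MedCo's profit: π = (p_{MedCo} − 4)(192 − 3p_{MedCo} + 2p_{RxPlus}).
∂π/∂p_{MedCo} = 204 − 6p_{MedCo} + 2p_{RxPlus} = 0 ⇒ p_{MedCo} = 34 + (1/3)p_{RxPlus}.
The game is symmetric, so in equilibrium p_{RxPlus} = p_{MedCo}: the reaction function gives (2/3)p_{MedCo} = 34, hence p_{MedCo} = 51.
q_{MedCo} = 192 − 3·51 + 2·51 = 141.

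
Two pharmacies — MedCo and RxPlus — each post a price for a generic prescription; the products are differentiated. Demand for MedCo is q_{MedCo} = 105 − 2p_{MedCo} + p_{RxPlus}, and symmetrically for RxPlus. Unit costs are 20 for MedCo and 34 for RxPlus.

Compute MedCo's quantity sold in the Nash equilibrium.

60.4

MedCo's profit: π = (p_{MedCo} − 20)(105 − 2p_{MedCo} + p_{RxPlus}).
∂π/∂p_{MedCo} = 145 − 4p_{MedCo} + p_{RxPlus} = 0 ⇒ p_{MedCo} = 36.25 + 0.25p_{RxPlus}.
Similarly p_{RxPlus} = 43.25 + 0.25p_{MedCo}.
Solving the two reaction functions simultaneously: (1 − (0.25)(0.25))p_{MedCo} = 36.25 + 0.25·43.25, so 0.9375p_{MedCo} = 47.0625 and p_{MedCo} = 50.2.
Then p_{RxPlus} = 43.25 + 0.25·50.2 = 55.8.
q_{MedCo} = 105 − 2·50.2 + 55.8 = 60.4.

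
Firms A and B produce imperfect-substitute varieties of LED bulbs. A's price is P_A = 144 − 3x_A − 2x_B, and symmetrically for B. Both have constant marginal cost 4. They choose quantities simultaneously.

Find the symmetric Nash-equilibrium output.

17.5

Firm A's profit: π = x_A(144 − 3x_A − 2x_B) − 4x_A.
∂π/∂x_A = 140 − 6x_A − 2x_B = 0 ⇒ x_A = 70/3 − (1/3)x_B.
Setting x_A = x_B in the reaction function: x_A = 70/3 − (1/3)x_A, so x_A = (70/3) / (4/3) = 17.5.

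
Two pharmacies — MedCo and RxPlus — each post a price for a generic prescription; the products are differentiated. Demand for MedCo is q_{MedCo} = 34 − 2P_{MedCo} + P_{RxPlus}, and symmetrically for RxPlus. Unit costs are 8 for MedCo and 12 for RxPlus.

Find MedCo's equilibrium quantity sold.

18.4

MedCo's profit: π = (P_{MedCo} − 8)(34 − 2P_{MedCo} + P_{RxPlus}).
∂π/∂P_{MedCo} = 50 − 4P_{MedCo} + P_{RxPlus} = 0 ⇒ P_{MedCo} = 12.5 + 0.25P_{RxPlus}.
Similarly P_{RxPlus} = 14.5 + 0.25P_{MedCo}.
Substituting the second reaction function into the first: P_{MedCo} = 12.5 + 0.25(14.5 + 0.25P_{MedCo}), which gives 0.9375P_{MedCo} = 16.125 ⇒ P_{MedCo} = 17.2.
Then P_{RxPlus} = 14.5 + 0.25·17.2 = 18.8.
q_{MedCo} = 34 − 2·17.2 + 18.8 = 18.4.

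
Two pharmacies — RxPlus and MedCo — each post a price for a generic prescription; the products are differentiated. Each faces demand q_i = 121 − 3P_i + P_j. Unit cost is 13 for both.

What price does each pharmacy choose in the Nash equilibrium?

RxPlus's profit: π = (P_{RxPlus} − 13)(121 − 3P_{RxPlus} + P_{MedCo}).
∂π/∂P_{RxPlus} = 160 − 6P_{RxPlus} + P_{MedCo} = 0 ⇒ P_{RxPlus} = 80/3 + (1/6)P_{MedCo}.
The game is symmetric, so in equilibrium P_{MedCo} = P_{RxPlus}: the reaction function gives (5/6)P_{RxPlus} = 80/3, hence P_{RxPlus} = 32.

32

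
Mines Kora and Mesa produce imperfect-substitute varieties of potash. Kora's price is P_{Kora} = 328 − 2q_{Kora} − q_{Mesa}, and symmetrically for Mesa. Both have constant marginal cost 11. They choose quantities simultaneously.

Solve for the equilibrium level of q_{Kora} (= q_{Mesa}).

63.4

Mine Kora's profit: π = q_{Kora}(328 − 2q_{Kora} − q_{Mesa}) − 11q_{Kora}.
∂π/∂q_{Kora} = 317 − 4q_{Kora} − q_{Mesa} = 0 ⇒ q_{Kora} = 79.25 − 0.25q_{Mesa}.
Setting q_{Kora} = q_{Mesa} in the reaction function: q_{Kora} = 79.25 − 0.25q_{Kora}, so q_{Kora} = 79.25 / 1.25 = 63.4.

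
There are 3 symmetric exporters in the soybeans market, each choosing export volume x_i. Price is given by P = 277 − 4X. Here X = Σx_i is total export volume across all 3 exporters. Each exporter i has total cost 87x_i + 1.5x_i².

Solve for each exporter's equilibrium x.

10

A representative exporter's profit is π_i = x_i(277 − 4X) − 87x_i − 1.5x_i², with X = x_i + Σ_{j≠i} x_j.
First-order condition: 190 − 11x_i − 4Σ_{j≠i} x_j = 0.
Imposing symmetry (x_j = x for all j) turns Σ_{j≠i} x_j into 2x, so 190 = 19x and x = 10.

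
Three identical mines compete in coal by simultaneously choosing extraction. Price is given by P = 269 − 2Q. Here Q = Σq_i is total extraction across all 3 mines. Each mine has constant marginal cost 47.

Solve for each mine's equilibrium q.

27.75

A representative mine's profit is π_i = q_i(269 − 2Q) − 47q_i, with Q = q_i + Σ_{j≠i} q_j.
First-order condition: 222 − 4q_i − 2Σ_{j≠i} q_j = 0.
With identical mines, set every q_j = q: then 222 − 4q − 4q = 0, i.e. q = 222/8 = 27.75.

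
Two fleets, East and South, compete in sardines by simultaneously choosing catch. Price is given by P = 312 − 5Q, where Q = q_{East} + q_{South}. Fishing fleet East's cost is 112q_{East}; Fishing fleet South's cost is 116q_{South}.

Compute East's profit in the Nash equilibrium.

Fishing fleet East's profit: π = q_{East}(312 − 5(q_{East} + q_{South})) − 112q_{East}.
∂π/∂q_{East} = 200 − 10q_{East} − 5q_{South} = 0, so q_{East} = 20 − 0.5q_{South}.
By the same steps for South: q_{South} = 19.6 − 0.5q_{East}.
Plugging q_{South} into East's best response: q_{East} = 20 − 0.5(19.6 − 0.5q_{East}) ⇒ 0.75q_{East} = 10.2, so q_{East} = 13.6.
Then q_{South} = 19.6 − 0.5·13.6 = 12.8.
Price P = 312 − 5·26.4 = 180.
East's profit: (180 − 112)·13.6 = 924.8.

924.8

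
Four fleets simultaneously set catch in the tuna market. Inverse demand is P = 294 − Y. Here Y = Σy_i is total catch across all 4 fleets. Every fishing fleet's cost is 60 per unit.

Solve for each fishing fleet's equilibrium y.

46.8

A representative fishing fleet's profit is π_i = y_i(294 − Y) − 60y_i, with Y = y_i + Σ_{j≠i} y_j.
First-order condition: 234 − 2y_i − Σ_{j≠i} y_j = 0.
Imposing symmetry (y_j = y for all j) turns Σ_{j≠i} y_j into 3y, so 234 = 5y and y = 46.8.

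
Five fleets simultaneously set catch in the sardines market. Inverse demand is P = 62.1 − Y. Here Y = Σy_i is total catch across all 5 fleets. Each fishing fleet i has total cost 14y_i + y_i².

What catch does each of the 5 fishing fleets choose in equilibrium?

6.0125

A representative fishing fleet's profit is π_i = y_i(62.1 − Y) − 14y_i − y_i², with Y = y_i + Σ_{j≠i} y_j.
First-order condition: 48.1 − 4y_i − Σ_{j≠i} y_j = 0.
Imposing symmetry (y_j = y for all j) turns Σ_{j≠i} y_j into 4y, so 48.1 = 8y and y = 6.0125.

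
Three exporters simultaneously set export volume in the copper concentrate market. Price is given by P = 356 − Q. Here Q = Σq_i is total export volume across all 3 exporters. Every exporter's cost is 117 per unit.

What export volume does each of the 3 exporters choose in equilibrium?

A representative exporter's profit is π_i = q_i(356 − Q) − 117q_i, with Q = q_i + Σ_{j≠i} q_j.
First-order condition: 239 − 2q_i − Σ_{j≠i} q_j = 0.
Imposing symmetry (q_j = q for all j) turns Σ_{j≠i} q_j into 2q, so 239 = 4q and q = 59.75.

59.75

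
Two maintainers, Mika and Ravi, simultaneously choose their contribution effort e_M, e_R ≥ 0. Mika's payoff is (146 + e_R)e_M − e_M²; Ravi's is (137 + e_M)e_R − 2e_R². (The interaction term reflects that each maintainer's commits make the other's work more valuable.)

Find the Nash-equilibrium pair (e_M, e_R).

Expanding Mika's payoff: 146e_M + e_Re_M − e_M².
∂π/∂e_M = 146 + e_R − 2e_M = 0, so e_M = 73 + 0.5e_R.
Likewise for Ravi: e_R = 34.25 + 0.25e_M.
Plugging e_R into Mika's best response: e_M = 73 + 0.5(34.25 + 0.25e_M) ⇒ 0.875e_M = 90.125, so e_M = 103.
Then e_R = 34.25 + 0.25·103 = 60.

103, 60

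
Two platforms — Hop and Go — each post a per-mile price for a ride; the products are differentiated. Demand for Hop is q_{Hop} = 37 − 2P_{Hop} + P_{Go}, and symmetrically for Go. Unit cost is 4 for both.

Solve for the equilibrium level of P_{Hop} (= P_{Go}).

Hop's profit: π = (P_{Hop} − 4)(37 − 2P_{Hop} + P_{Go}).
∂π/∂P_{Hop} = 45 − 4P_{Hop} + P_{Go} = 0 ⇒ P_{Hop} = 11.25 + 0.25P_{Go}.
The game is symmetric, so in equilibrium P_{Go} = P_{Hop}: the reaction function gives 0.75P_{Hop} = 11.25, hence P_{Hop} = 15.

15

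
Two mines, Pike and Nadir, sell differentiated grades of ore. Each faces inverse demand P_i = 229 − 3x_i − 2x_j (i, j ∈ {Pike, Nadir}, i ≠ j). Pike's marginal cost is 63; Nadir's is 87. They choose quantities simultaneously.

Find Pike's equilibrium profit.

Mine Pike's profit: π = x_{Pike}(229 − 3x_{Pike} − 2x_{Nadir}) − 63x_{Pike}.
∂π/∂x_{Pike} = 166 − 6x_{Pike} − 2x_{Nadir} = 0 ⇒ x_{Pike} = 83/3 − (1/3)x_{Nadir}.
Similarly x_{Nadir} = 71/3 − (1/3)x_{Pike}.
Solving the two reaction functions simultaneously: (1 − (−1/3)(−1/3))x_{Pike} = 83/3 − (1/3)·(71/3), so (8/9)x_{Pike} = 178/9 and x_{Pike} = 22.25.
Then x_{Nadir} = 71/3 − (1/3)·22.25 = 16.25.
P_{Pike} = 229 − 3·22.25 − 2·16.25 = 129.75.
Profit = (129.75 − 63)·22.25 = 1485.1875.

1485.1875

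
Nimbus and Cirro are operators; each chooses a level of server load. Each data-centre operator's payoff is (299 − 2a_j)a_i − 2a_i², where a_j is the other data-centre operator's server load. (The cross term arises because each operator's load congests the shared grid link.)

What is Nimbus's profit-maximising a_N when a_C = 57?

Nimbus's payoff is (299 − 2a_C)a_N − 2a_N².
∂π/∂a_N = 299 − 2a_C − 4a_N = 0, so a_N = 74.75 − 0.5a_C.
At a_C = 57: a_N = 74.75 − 0.5·57 = 46.25.

46.25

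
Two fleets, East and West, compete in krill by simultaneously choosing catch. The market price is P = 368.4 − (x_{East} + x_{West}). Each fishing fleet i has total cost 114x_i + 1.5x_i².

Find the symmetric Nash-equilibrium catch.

Fishing fleet East's profit: π = x_{East}(368.4 − (x_{East} + x_{West})) − 114x_{East} − 1.5x_{East}².
∂π/∂x_{East} = 254.4 − 5x_{East} − x_{West} = 0, so x_{East} = 50.88 − 0.2x_{West}.
By symmetry x_{West} = x_{East}; substituting into the reaction function, 1.2x_{East} = 50.88 and x_{East} = 42.4.

42.4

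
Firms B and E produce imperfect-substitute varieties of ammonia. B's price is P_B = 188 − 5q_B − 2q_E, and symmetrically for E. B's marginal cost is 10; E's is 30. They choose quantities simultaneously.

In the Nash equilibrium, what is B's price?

Firm B's profit: π = q_B(188 − 5q_B − 2q_E) − 10q_B.
∂π/∂q_B = 178 − 10q_B − 2q_E = 0 ⇒ q_B = 17.8 − 0.2q_E.
Similarly q_E = 15.8 − 0.2q_B.
Solving the two reaction functions simultaneously: (1 − (−0.2)(−0.2))q_B = 17.8 − 0.2·15.8, so 0.96q_B = 14.64 and q_B = 15.25.
Then q_E = 15.8 − 0.2·15.25 = 12.75.
P_B = 188 − 5·15.25 − 2·12.75 = 86.25.

86.25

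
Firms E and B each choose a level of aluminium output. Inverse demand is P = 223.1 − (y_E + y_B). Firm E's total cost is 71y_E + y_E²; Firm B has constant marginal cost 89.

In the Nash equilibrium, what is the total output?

Firm E's profit: π = y_E(223.1 − (y_E + y_B)) − 71y_E − y_E².
∂π/∂y_E = 152.1 − 4y_E − y_B = 0, so y_E = 38.025 − 0.25y_B.
For B: ∂π/∂y_B = 134.1 − 2y_B − y_E = 0 ⇒ y_B = 67.05 − 0.5y_E.
Substituting the second reaction function into the first: y_E = 38.025 − 0.25(67.05 − 0.5y_E), which gives 0.875y_E = 21.2625 ⇒ y_E = 24.3.
Then y_B = 67.05 − 0.5·24.3 = 54.9.
Total output: 24.3 + 54.9 = 79.2.

79.2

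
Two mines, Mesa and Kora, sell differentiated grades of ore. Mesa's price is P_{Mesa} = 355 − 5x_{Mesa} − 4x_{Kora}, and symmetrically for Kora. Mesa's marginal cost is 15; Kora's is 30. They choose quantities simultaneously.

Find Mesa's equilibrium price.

140

Mine Mesa's profit: π = x_{Mesa}(355 − 5x_{Mesa} − 4x_{Kora}) − 15x_{Mesa}.
∂π/∂x_{Mesa} = 340 − 10x_{Mesa} − 4x_{Kora} = 0 ⇒ x_{Mesa} = 34 − 0.4x_{Kora}.
Similarly x_{Kora} = 32.5 − 0.4x_{Mesa}.
Plugging x_{Kora} into Mesa's best response: x_{Mesa} = 34 − 0.4(32.5 − 0.4x_{Mesa}) ⇒ 0.84x_{Mesa} = 21, so x_{Mesa} = 25.
Then x_{Kora} = 32.5 − 0.4·25 = 22.5.
P_{Mesa} = 355 − 5·25 − 4·22.5 = 140.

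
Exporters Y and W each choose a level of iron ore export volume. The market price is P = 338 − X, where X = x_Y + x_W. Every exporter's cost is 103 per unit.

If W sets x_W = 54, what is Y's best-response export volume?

Exporter Y's profit: π = x_Y(338 − (x_Y + x_W)) − 103x_Y.
∂π/∂x_Y = 235 − 2x_Y − x_W = 0, so x_Y = 117.5 − 0.5x_W.
At x_W = 54: x_Y = 117.5 − 0.5·54 = 90.5.

90.5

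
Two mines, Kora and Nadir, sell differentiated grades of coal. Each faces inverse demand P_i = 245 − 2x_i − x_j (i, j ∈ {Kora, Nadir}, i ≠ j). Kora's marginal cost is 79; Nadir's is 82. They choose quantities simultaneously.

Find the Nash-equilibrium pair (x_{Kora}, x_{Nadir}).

33.4, 32.4

Mine Kora's profit: π = x_{Kora}(245 − 2x_{Kora} − x_{Nadir}) − 79x_{Kora}.
∂π/∂x_{Kora} = 166 − 4x_{Kora} − x_{Nadir} = 0 ⇒ x_{Kora} = 41.5 − 0.25x_{Nadir}.
Similarly x_{Nadir} = 40.75 − 0.25x_{Kora}.
Solving the two reaction functions simultaneously: (1 − (−0.25)(−0.25))x_{Kora} = 41.5 − 0.25·40.75, so 0.9375x_{Kora} = 31.3125 and x_{Kora} = 33.4.
Then x_{Nadir} = 40.75 − 0.25·33.4 = 32.4.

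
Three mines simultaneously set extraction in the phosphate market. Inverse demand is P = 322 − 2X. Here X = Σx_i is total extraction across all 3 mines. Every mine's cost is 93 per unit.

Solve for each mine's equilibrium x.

A representative mine's profit is π_i = x_i(322 − 2X) − 93x_i, with X = x_i + Σ_{j≠i} x_j.
First-order condition: 229 − 4x_i − 2Σ_{j≠i} x_j = 0.
In a symmetric equilibrium every mine chooses the same x, so Σ_{j≠i} x_j = 2x. The condition becomes 229 − 8x = 0, giving x = 229/8 = 28.625.

28.625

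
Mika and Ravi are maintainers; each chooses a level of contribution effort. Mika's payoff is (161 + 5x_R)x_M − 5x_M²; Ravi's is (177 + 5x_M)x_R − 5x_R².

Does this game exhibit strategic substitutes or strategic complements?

strategic complements

Expanding Mika's payoff: 161x_M + 5x_Rx_M − 5x_M².
∂π/∂x_M = 161 + 5x_R − 10x_M = 0, so x_M = 16.1 + 0.5x_R.
The best-response slope dx_M/dx_R = 0.5 > 0: the reaction function is upward-sloping, so the choices are strategic complements.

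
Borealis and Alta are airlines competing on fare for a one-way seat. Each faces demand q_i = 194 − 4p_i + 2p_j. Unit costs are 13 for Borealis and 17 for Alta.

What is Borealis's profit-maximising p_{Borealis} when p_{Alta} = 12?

33.75

Borealis's profit: π = (p_{Borealis} − 13)(194 − 4p_{Borealis} + 2p_{Alta}).
∂π/∂p_{Borealis} = 246 − 8p_{Borealis} + 2p_{Alta} = 0 ⇒ p_{Borealis} = 30.75 + 0.25p_{Alta}.
At p_{Alta} = 12: p_{Borealis} = 30.75 + 0.25·12 = 33.75.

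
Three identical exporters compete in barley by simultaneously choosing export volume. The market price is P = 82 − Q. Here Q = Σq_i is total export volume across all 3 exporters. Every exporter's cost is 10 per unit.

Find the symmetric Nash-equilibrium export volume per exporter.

A representative exporter's profit is π_i = q_i(82 − Q) − 10q_i, with Q = q_i + Σ_{j≠i} q_j.
First-order condition: 72 − 2q_i − Σ_{j≠i} q_j = 0.
In a symmetric equilibrium every exporter chooses the same q, so Σ_{j≠i} q_j = 2q. The condition becomes 72 − 4q = 0, giving q = 72/4 = 18.

18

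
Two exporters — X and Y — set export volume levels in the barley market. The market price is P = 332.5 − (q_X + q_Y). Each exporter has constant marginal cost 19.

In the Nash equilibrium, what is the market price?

Exporter X's profit: π = q_X(332.5 − (q_X + q_Y)) − 19q_X.
∂π/∂q_X = 313.5 − 2q_X − q_Y = 0, so q_X = 156.75 − 0.5q_Y.
By symmetry q_Y = q_X; substituting into the reaction function, 1.5q_X = 156.75 and q_X = 104.5.
Equilibrium price: P = 332.5 − 209 = 123.5.

123.5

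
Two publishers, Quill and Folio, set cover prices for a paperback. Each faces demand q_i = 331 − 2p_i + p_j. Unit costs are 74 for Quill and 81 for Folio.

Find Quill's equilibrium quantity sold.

173.2

Quill's profit: π = (p_{Quill} − 74)(331 − 2p_{Quill} + p_{Folio}).
∂π/∂p_{Quill} = 479 − 4p_{Quill} + p_{Folio} = 0 ⇒ p_{Quill} = 119.75 + 0.25p_{Folio}.
Similarly p_{Folio} = 123.25 + 0.25p_{Quill}.
Plugging p_{Folio} into Quill's best response: p_{Quill} = 119.75 + 0.25(123.25 + 0.25p_{Quill}) ⇒ 0.9375p_{Quill} = 150.5625, so p_{Quill} = 160.6.
Then p_{Folio} = 123.25 + 0.25·160.6 = 163.4.
q_{Quill} = 331 − 2·160.6 + 163.4 = 173.2.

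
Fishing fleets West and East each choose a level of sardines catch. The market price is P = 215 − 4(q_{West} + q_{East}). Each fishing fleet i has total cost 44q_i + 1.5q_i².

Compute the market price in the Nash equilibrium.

123.8

Fishing fleet West's profit: π = q_{West}(215 − 4(q_{West} + q_{East})) − 44q_{West} − 1.5q_{West}².
∂π/∂q_{West} = 171 − 11q_{West} − 4q_{East} = 0, so q_{West} = 171/11 − (4/11)q_{East}.
Setting q_{West} = q_{East} in the reaction function: q_{West} = 171/11 − (4/11)q_{West}, so q_{West} = (171/11) / (15/11) = 11.4.
Equilibrium price: P = 215 − 4·22.8 = 123.8.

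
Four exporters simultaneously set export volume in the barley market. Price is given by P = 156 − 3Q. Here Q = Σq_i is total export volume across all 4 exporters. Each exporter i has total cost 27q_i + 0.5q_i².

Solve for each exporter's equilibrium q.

8.0625

A representative exporter's profit is π_i = q_i(156 − 3Q) − 27q_i − 0.5q_i², with Q = q_i + Σ_{j≠i} q_j.
First-order condition: 129 − 7q_i − 3Σ_{j≠i} q_j = 0.
With identical exporters, set every q_j = q: then 129 − 7q − 9q = 0, i.e. q = 129/16 = 8.0625.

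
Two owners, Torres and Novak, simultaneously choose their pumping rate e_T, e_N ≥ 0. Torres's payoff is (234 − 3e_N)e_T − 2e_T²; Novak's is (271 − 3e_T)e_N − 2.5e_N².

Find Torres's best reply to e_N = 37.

30.75

Expanding Torres's payoff: 234e_T − 3e_Ne_T − 2e_T².
∂π/∂e_T = 234 − 3e_N − 4e_T = 0, so e_T = 58.5 − 0.75e_N.
At e_N = 37: e_T = 58.5 − 0.75·37 = 30.75.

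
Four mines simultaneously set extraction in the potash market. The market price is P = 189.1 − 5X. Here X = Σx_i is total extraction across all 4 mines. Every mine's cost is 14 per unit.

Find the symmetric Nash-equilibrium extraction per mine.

7.004

A representative mine's profit is π_i = x_i(189.1 − 5X) − 14x_i, with X = x_i + Σ_{j≠i} x_j.
First-order condition: 175.1 − 10x_i − 5Σ_{j≠i} x_j = 0.
In a symmetric equilibrium every mine chooses the same x, so Σ_{j≠i} x_j = 3x. The condition becomes 175.1 − 25x = 0, giving x = 175.1/25 = 7.004.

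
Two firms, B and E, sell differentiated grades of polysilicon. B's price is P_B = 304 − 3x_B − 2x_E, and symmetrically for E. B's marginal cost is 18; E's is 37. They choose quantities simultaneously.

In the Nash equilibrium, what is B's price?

128.8125

Firm B's profit: π = x_B(304 − 3x_B − 2x_E) − 18x_B.
∂π/∂x_B = 286 − 6x_B − 2x_E = 0 ⇒ x_B = 143/3 − (1/3)x_E.
Similarly x_E = 44.5 − (1/3)x_B.
Plugging x_E into B's best response: x_B = 143/3 − (1/3)(44.5 − (1/3)x_B) ⇒ (8/9)x_B = 197/6, so x_B = 36.9375.
Then x_E = 44.5 − (1/3)·36.9375 = 32.1875.
P_B = 304 − 3·36.9375 − 2·32.1875 = 128.8125.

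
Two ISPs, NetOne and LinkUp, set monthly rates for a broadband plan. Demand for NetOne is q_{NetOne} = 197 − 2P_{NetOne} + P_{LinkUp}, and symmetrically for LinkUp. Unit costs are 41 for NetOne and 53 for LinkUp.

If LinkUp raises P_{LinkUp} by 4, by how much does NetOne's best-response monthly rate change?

1

NetOne's profit: π = (P_{NetOne} − 41)(197 − 2P_{NetOne} + P_{LinkUp}).
∂π/∂P_{NetOne} = 279 − 4P_{NetOne} + P_{LinkUp} = 0 ⇒ P_{NetOne} = 69.75 + 0.25P_{LinkUp}.
The reaction-function slope is 0.25, so a 4-unit rise in P_{LinkUp} moves P_{NetOne} by 0.25 × 4 = 1. NetOne's best response rises — the actions are strategic complements.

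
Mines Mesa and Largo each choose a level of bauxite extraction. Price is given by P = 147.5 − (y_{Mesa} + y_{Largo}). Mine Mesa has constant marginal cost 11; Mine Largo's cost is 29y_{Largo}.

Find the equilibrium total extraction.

85

Mine Mesa's profit: π = y_{Mesa}(147.5 − (y_{Mesa} + y_{Largo})) − 11y_{Mesa}.
∂π/∂y_{Mesa} = 136.5 − 2y_{Mesa} − y_{Largo} = 0, so y_{Mesa} = 68.25 − 0.5y_{Largo}.
By the same steps for Largo: y_{Largo} = 59.25 − 0.5y_{Mesa}.
Plugging y_{Largo} into Mesa's best response: y_{Mesa} = 68.25 − 0.5(59.25 − 0.5y_{Mesa}) ⇒ 0.75y_{Mesa} = 38.625, so y_{Mesa} = 51.5.
Then y_{Largo} = 59.25 − 0.5·51.5 = 33.5.
Total extraction: 51.5 + 33.5 = 85.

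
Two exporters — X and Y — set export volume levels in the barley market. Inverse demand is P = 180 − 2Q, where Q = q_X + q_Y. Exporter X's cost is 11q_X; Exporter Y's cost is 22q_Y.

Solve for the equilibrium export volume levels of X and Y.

30, 24.5

Exporter X's profit: π = q_X(180 − 2(q_X + q_Y)) − 11q_X.
∂π/∂q_X = 169 − 4q_X − 2q_Y = 0, so q_X = 42.25 − 0.5q_Y.
By the same steps for Y: q_Y = 39.5 − 0.5q_X.
Solving the two reaction functions simultaneously: (1 − (−0.5)(−0.5))q_X = 42.25 − 0.5·39.5, so 0.75q_X = 22.5 and q_X = 30.
Then q_Y = 39.5 − 0.5·30 = 24.5.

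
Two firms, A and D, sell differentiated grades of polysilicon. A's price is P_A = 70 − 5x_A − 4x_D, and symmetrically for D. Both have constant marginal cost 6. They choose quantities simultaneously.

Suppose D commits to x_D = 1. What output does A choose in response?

6

Firm A's profit: π = x_A(70 − 5x_A − 4x_D) − 6x_A.
∂π/∂x_A = 64 − 10x_A − 4x_D = 0 ⇒ x_A = 6.4 − 0.4x_D.
At x_D = 1: x_A = 6.4 − 0.4·1 = 6.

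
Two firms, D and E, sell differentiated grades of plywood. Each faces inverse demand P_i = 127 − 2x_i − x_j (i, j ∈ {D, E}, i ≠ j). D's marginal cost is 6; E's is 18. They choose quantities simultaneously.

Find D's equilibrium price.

Firm D's profit: π = x_D(127 − 2x_D − x_E) − 6x_D.
∂π/∂x_D = 121 − 4x_D − x_E = 0 ⇒ x_D = 30.25 − 0.25x_E.
Similarly x_E = 27.25 − 0.25x_D.
Plugging x_E into D's best response: x_D = 30.25 − 0.25(27.25 − 0.25x_D) ⇒ 0.9375x_D = 23.4375, so x_D = 25.
Then x_E = 27.25 − 0.25·25 = 21.
P_D = 127 − 2·25 − 21 = 56.

56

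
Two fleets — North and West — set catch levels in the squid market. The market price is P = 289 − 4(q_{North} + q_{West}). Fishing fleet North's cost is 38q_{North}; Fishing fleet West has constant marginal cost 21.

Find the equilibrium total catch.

Fishing fleet North's profit: π = q_{North}(289 − 4(q_{North} + q_{West})) − 38q_{North}.
∂π/∂q_{North} = 251 − 8q_{North} − 4q_{West} = 0, so q_{North} = 31.375 − 0.5q_{West}.
By the same steps for West: q_{West} = 33.5 − 0.5q_{North}.
Substituting the second reaction function into the first: q_{North} = 31.375 − 0.5(33.5 − 0.5q_{North}), which gives 0.75q_{North} = 14.625 ⇒ q_{North} = 19.5.
Then q_{West} = 33.5 − 0.5·19.5 = 23.75.
Total catch: 19.5 + 23.75 = 43.25.

43.25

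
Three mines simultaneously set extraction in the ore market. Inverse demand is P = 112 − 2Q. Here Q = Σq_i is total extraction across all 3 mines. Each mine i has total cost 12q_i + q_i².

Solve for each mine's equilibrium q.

A representative mine's profit is π_i = q_i(112 − 2Q) − 12q_i − q_i², with Q = q_i + Σ_{j≠i} q_j.
First-order condition: 100 − 6q_i − 2Σ_{j≠i} q_j = 0.
With identical mines, set every q_j = q: then 100 − 6q − 4q = 0, i.e. q = 100/10 = 10.

10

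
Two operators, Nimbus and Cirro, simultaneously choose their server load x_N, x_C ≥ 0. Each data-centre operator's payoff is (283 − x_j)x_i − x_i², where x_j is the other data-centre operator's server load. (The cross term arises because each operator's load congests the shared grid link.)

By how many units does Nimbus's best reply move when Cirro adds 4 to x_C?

-2

Nimbus's payoff is (283 − x_C)x_N − x_N².
∂π/∂x_N = 283 − x_C − 2x_N = 0, so x_N = 141.5 − 0.5x_C.
The reaction-function slope is −0.5, so a 4-unit rise in x_C moves x_N by −0.5 × 4 = −2. Nimbus's best response falls — the actions are strategic substitutes.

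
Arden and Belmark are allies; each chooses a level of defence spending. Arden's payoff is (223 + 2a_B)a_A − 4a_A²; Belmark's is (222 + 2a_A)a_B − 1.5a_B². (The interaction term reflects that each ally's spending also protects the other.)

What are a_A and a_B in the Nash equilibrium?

Expanding Arden's payoff: 223a_A + 2a_Ba_A − 4a_A².
∂π/∂a_A = 223 + 2a_B − 8a_A = 0, so a_A = 27.875 + 0.25a_B.
Likewise for Belmark: a_B = 74 + (2/3)a_A.
Solving the two reaction functions simultaneously: (1 − (0.25)(2/3))a_A = 27.875 + 0.25·74, so (5/6)a_A = 46.375 and a_A = 55.65.
Then a_B = 74 + (2/3)·55.65 = 111.1.

55.65, 111.1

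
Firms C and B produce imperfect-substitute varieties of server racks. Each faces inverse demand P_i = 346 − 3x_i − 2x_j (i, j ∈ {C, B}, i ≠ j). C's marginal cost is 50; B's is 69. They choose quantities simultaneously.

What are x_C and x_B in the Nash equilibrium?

38.1875, 33.4375

Firm C's profit: π = x_C(346 − 3x_C − 2x_B) − 50x_C.
∂π/∂x_C = 296 − 6x_C − 2x_B = 0 ⇒ x_C = 148/3 − (1/3)x_B.
Similarly x_B = 277/6 − (1/3)x_C.
Substituting the second reaction function into the first: x_C = 148/3 − (1/3)(277/6 − (1/3)x_C), which gives (8/9)x_C = 611/18 ⇒ x_C = 38.1875.
Then x_B = 277/6 − (1/3)·38.1875 = 33.4375.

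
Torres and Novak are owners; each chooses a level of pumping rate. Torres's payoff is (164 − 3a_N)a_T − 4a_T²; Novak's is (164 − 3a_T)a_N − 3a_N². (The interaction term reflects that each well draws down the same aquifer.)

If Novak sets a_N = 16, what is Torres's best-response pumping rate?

Expanding Torres's payoff: 164a_T − 3a_Na_T − 4a_T².
∂π/∂a_T = 164 − 3a_N − 8a_T = 0, so a_T = 20.5 − 0.375a_N.
At a_N = 16: a_T = 20.5 − 0.375·16 = 14.5.

14.5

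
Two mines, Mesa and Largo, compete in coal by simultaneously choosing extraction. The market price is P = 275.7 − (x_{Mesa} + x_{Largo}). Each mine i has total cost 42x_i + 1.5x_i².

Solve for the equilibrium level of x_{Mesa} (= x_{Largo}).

Mine Mesa's profit: π = x_{Mesa}(275.7 − (x_{Mesa} + x_{Largo})) − 42x_{Mesa} − 1.5x_{Mesa}².
∂π/∂x_{Mesa} = 233.7 − 5x_{Mesa} − x_{Largo} = 0, so x_{Mesa} = 46.74 − 0.2x_{Largo}.
The game is symmetric, so in equilibrium x_{Largo} = x_{Mesa}: the reaction function gives 1.2x_{Mesa} = 46.74, hence x_{Mesa} = 38.95.

38.95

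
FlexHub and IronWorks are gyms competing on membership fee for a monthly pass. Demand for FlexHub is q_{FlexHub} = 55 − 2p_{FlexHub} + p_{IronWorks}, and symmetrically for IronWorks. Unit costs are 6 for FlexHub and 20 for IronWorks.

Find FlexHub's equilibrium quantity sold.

FlexHub's profit: π = (p_{FlexHub} − 6)(55 − 2p_{FlexHub} + p_{IronWorks}).
∂π/∂p_{FlexHub} = 67 − 4p_{FlexHub} + p_{IronWorks} = 0 ⇒ p_{FlexHub} = 16.75 + 0.25p_{IronWorks}.
Similarly p_{IronWorks} = 23.75 + 0.25p_{FlexHub}.
Plugging p_{IronWorks} into FlexHub's best response: p_{FlexHub} = 16.75 + 0.25(23.75 + 0.25p_{FlexHub}) ⇒ 0.9375p_{FlexHub} = 22.6875, so p_{FlexHub} = 24.2.
Then p_{IronWorks} = 23.75 + 0.25·24.2 = 29.8.
q_{FlexHub} = 55 − 2·24.2 + 29.8 = 36.4.

36.4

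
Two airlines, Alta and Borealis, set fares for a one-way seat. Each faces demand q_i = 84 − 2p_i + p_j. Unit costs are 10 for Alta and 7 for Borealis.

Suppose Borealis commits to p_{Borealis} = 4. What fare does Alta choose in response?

Alta's profit: π = (p_{Alta} − 10)(84 − 2p_{Alta} + p_{Borealis}).
∂π/∂p_{Alta} = 104 − 4p_{Alta} + p_{Borealis} = 0 ⇒ p_{Alta} = 26 + 0.25p_{Borealis}.
At p_{Borealis} = 4: p_{Alta} = 26 + 0.25·4 = 27.

27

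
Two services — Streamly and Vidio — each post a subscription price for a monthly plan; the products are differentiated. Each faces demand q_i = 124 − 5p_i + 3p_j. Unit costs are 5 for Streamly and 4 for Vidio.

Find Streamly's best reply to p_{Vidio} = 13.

Streamly's profit: π = (p_{Streamly} − 5)(124 − 5p_{Streamly} + 3p_{Vidio}).
∂π/∂p_{Streamly} = 149 − 10p_{Streamly} + 3p_{Vidio} = 0 ⇒ p_{Streamly} = 14.9 + 0.3p_{Vidio}.
At p_{Vidio} = 13: p_{Streamly} = 14.9 + 0.3·13 = 18.8.

18.8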